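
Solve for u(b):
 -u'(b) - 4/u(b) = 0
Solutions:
 u(b) = -sqrt(C1 - 8*b)
 u(b) = sqrt(C1 - 8*b)


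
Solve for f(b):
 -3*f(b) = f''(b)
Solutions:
 f(b) = C1*sin(sqrt(3)*b) + C2*cos(sqrt(3)*b)


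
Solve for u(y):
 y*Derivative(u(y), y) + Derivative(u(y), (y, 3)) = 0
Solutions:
 u(y) = C1 + Integral(C2*airyai(-y) + C3*airybi(-y), y)


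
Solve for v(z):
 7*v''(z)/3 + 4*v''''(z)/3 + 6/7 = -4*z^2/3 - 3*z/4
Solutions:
 v(z) = C1 + C2*z + C3*sin(sqrt(7)*z/2) + C4*cos(sqrt(7)*z/2) - z^4/21 - 3*z^3/56 + z^2/7


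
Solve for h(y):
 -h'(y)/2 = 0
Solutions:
 h(y) = C1


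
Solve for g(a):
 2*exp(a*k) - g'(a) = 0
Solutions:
 g(a) = C1 + 2*exp(a*k)/k


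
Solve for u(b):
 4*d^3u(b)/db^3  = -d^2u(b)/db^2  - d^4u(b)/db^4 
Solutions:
 u(b) = C1 + C2*b + C3*exp(b*(-2 + sqrt(3))) + C4*exp(-b*(sqrt(3) + 2))


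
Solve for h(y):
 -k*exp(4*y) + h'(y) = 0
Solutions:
 h(y) = C1 + k*exp(4*y)/4


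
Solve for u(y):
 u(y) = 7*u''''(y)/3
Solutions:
 u(y) = C1*exp(-3^(1/4)*7^(3/4)*y/7) + C2*exp(3^(1/4)*7^(3/4)*y/7) + C3*sin(3^(1/4)*7^(3/4)*y/7) + C4*cos(3^(1/4)*7^(3/4)*y/7)


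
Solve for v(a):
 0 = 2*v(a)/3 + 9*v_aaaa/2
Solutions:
 v(a) = (C1*sin(3^(1/4)*a/3) + C2*cos(3^(1/4)*a/3))*exp(-3^(1/4)*a/3) + (C3*sin(3^(1/4)*a/3) + C4*cos(3^(1/4)*a/3))*exp(3^(1/4)*a/3)


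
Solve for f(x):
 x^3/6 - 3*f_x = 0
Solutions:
 f(x) = C1 + x^4/72


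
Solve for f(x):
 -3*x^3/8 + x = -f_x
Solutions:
 f(x) = C1 + 3*x^4/32 - x^2/2


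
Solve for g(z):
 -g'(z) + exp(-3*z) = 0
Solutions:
 g(z) = C1 - exp(-3*z)/3


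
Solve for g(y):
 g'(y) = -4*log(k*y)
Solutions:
 g(y) = C1 - 4*y*log(k*y) + 4*y


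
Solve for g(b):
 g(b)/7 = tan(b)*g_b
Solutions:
 g(b) = C1*sin(b)^(1/7)


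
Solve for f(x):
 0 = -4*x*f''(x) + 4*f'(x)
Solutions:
 f(x) = C1 + C2*x^2


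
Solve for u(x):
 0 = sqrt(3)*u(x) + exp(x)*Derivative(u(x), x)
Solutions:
 u(x) = C1*exp(sqrt(3)*exp(-x))


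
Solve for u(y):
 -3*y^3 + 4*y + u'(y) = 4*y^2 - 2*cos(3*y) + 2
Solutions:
 u(y) = C1 + 3*y^4/4 + 4*y^3/3 - 2*y^2 + 2*y - 2*sin(3*y)/3


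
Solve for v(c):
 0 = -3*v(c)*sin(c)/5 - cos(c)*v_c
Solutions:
 v(c) = C1*cos(c)^(3/5)


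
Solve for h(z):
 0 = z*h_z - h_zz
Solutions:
 h(z) = C1 + C2*erfi(sqrt(2)*z/2)


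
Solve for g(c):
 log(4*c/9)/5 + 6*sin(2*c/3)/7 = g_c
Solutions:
 g(c) = C1 + c*log(c)/5 - 2*c*log(3)/5 - c/5 + 2*c*log(2)/5 - 9*cos(2*c/3)/7


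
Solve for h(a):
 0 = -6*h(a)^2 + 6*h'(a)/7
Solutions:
 h(a) = -1/(C1 + 7*a)


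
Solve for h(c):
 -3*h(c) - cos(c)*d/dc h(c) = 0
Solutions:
 h(c) = C1*(sin(c) - 1)^(3/2)/(sin(c) + 1)^(3/2)


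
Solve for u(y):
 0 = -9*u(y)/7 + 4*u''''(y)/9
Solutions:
 u(y) = C1*exp(-3*sqrt(2)*7^(3/4)*y/14) + C2*exp(3*sqrt(2)*7^(3/4)*y/14) + C3*sin(3*sqrt(2)*7^(3/4)*y/14) + C4*cos(3*sqrt(2)*7^(3/4)*y/14)


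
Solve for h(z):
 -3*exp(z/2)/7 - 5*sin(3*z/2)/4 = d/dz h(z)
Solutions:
 h(z) = C1 - 6*exp(z/2)/7 + 5*cos(3*z/2)/6


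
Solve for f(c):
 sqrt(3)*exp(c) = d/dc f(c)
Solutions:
 f(c) = C1 + sqrt(3)*exp(c)


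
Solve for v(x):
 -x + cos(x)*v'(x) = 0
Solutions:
 v(x) = C1 + Integral(x/cos(x), x)


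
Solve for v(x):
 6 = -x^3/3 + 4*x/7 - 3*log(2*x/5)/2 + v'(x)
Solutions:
 v(x) = C1 + x^4/12 - 2*x^2/7 + 3*x*log(x)/2 - 2*x*log(5) + x*log(2) + x*log(10)/2 + 9*x/2


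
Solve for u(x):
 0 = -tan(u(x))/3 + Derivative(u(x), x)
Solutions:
 u(x) = pi - asin(C1*exp(x/3))
 u(x) = asin(C1*exp(x/3))


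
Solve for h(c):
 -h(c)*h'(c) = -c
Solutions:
 h(c) = -sqrt(C1 + c^2)
 h(c) = sqrt(C1 + c^2)


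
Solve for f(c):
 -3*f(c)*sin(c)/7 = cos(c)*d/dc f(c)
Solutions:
 f(c) = C1*cos(c)^(3/7)


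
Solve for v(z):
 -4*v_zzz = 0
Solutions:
 v(z) = C1 + C2*z + C3*z^2


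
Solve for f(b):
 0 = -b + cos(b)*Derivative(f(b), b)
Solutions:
 f(b) = C1 + Integral(b/cos(b), b)


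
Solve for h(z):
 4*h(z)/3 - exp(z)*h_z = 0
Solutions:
 h(z) = C1*exp(-4*exp(-z)/3)


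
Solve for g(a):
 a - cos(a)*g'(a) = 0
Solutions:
 g(a) = C1 + Integral(a/cos(a), a)


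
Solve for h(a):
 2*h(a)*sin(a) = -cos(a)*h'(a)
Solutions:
 h(a) = C1*cos(a)^2


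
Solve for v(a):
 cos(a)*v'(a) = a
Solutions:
 v(a) = C1 + Integral(a/cos(a), a)


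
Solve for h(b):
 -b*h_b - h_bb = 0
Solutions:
 h(b) = C1 + C2*erf(sqrt(2)*b/2)


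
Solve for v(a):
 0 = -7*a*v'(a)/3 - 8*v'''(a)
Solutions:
 v(a) = C1 + Integral(C2*airyai(-3^(2/3)*7^(1/3)*a/6) + C3*airybi(-3^(2/3)*7^(1/3)*a/6), a)


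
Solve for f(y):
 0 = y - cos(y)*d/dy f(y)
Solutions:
 f(y) = C1 + Integral(y/cos(y), y)


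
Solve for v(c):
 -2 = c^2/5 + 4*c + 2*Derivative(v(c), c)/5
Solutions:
 v(c) = C1 - c^3/6 - 5*c^2 - 5*c


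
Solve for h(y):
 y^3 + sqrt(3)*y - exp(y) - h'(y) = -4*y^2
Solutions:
 h(y) = C1 + y^4/4 + 4*y^3/3 + sqrt(3)*y^2/2 - exp(y)


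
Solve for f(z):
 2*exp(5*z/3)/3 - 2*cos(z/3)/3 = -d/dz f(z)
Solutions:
 f(z) = C1 - 2*exp(5*z/3)/5 + 2*sin(z/3)


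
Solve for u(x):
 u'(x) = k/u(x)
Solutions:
 u(x) = -sqrt(C1 + 2*k*x)
 u(x) = sqrt(C1 + 2*k*x)


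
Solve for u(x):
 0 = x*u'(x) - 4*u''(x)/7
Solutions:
 u(x) = C1 + C2*erfi(sqrt(14)*x/4)


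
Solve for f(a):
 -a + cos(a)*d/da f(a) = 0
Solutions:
 f(a) = C1 + Integral(a/cos(a), a)


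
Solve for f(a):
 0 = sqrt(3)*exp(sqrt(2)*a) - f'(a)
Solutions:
 f(a) = C1 + sqrt(6)*exp(sqrt(2)*a)/2


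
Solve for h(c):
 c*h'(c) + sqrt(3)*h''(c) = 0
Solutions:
 h(c) = C1 + C2*erf(sqrt(2)*3^(3/4)*c/6)


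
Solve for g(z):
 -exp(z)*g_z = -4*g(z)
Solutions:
 g(z) = C1*exp(-4*exp(-z))


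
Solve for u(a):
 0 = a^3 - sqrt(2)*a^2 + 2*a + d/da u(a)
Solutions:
 u(a) = C1 - a^4/4 + sqrt(2)*a^3/3 - a^2


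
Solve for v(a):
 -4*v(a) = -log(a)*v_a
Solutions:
 v(a) = C1*exp(4*li(a))


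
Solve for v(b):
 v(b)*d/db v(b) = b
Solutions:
 v(b) = -sqrt(C1 + b^2)
 v(b) = sqrt(C1 + b^2)


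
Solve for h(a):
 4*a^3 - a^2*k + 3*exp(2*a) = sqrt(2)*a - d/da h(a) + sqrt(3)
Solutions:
 h(a) = C1 - a^4 + a^3*k/3 + sqrt(2)*a^2/2 + sqrt(3)*a - 3*exp(2*a)/2


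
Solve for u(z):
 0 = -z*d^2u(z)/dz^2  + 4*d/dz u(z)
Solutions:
 u(z) = C1 + C2*z^5


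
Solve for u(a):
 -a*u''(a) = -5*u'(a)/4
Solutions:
 u(a) = C1 + C2*a^(9/4)


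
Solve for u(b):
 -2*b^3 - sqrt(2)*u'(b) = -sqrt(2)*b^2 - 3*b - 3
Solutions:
 u(b) = C1 - sqrt(2)*b^4/4 + b^3/3 + 3*sqrt(2)*b^2/4 + 3*sqrt(2)*b/2


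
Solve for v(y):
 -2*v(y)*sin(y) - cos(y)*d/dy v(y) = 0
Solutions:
 v(y) = C1*cos(y)^2


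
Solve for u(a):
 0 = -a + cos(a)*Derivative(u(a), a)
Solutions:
 u(a) = C1 + Integral(a/cos(a), a)


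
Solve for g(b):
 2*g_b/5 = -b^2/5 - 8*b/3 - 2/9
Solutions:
 g(b) = C1 - b^3/6 - 10*b^2/3 - 5*b/9


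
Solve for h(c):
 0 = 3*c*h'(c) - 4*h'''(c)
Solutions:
 h(c) = C1 + Integral(C2*airyai(6^(1/3)*c/2) + C3*airybi(6^(1/3)*c/2), c)


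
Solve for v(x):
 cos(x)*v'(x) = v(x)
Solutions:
 v(x) = C1*sqrt(sin(x) + 1)/sqrt(sin(x) - 1)


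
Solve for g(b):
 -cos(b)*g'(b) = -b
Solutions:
 g(b) = C1 + Integral(b/cos(b), b)


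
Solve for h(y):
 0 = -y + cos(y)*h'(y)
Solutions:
 h(y) = C1 + Integral(y/cos(y), y)


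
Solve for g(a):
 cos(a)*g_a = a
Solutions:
 g(a) = C1 + Integral(a/cos(a), a)


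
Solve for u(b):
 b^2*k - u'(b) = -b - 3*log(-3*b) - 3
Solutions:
 u(b) = C1 + b^3*k/3 + b^2/2 + 3*b*log(-b) + 3*b*log(3)


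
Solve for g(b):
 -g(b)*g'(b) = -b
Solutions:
 g(b) = -sqrt(C1 + b^2)
 g(b) = sqrt(C1 + b^2)


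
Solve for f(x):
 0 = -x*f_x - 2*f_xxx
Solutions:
 f(x) = C1 + Integral(C2*airyai(-2^(2/3)*x/2) + C3*airybi(-2^(2/3)*x/2), x)


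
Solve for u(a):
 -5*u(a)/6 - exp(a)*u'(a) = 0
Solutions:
 u(a) = C1*exp(5*exp(-a)/6)


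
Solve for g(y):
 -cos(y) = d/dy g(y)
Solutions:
 g(y) = C1 - sin(y)


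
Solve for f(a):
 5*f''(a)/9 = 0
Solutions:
 f(a) = C1 + C2*a


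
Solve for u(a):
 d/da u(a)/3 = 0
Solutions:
 u(a) = C1


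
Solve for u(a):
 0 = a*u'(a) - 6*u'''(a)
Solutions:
 u(a) = C1 + Integral(C2*airyai(6^(2/3)*a/6) + C3*airybi(6^(2/3)*a/6), a)


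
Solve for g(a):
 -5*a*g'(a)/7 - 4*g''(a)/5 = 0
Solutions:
 g(a) = C1 + C2*erf(5*sqrt(14)*a/28)


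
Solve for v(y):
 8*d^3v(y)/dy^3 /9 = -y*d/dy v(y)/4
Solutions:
 v(y) = C1 + Integral(C2*airyai(-2^(1/3)*3^(2/3)*y/4) + C3*airybi(-2^(1/3)*3^(2/3)*y/4), y)


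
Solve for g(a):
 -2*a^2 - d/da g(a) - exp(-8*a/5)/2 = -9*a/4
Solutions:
 g(a) = C1 - 2*a^3/3 + 9*a^2/8 + 5*exp(-8*a/5)/16


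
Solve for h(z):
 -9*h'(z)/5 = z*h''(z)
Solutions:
 h(z) = C1 + C2/z^(4/5)


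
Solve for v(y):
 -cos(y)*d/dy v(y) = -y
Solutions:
 v(y) = C1 + Integral(y/cos(y), y)


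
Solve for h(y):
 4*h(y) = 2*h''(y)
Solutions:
 h(y) = C1*exp(-sqrt(2)*y) + C2*exp(sqrt(2)*y)


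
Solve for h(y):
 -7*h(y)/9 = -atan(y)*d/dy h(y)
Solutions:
 h(y) = C1*exp(7*Integral(1/atan(y), y)/9)


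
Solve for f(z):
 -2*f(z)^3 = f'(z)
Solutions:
 f(z) = -sqrt(2)*sqrt(-1/(C1 - 2*z))/2
 f(z) = sqrt(2)*sqrt(-1/(C1 - 2*z))/2


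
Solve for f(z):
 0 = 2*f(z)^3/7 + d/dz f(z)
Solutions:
 f(z) = -sqrt(14)*sqrt(-1/(C1 - 2*z))/2
 f(z) = sqrt(14)*sqrt(-1/(C1 - 2*z))/2


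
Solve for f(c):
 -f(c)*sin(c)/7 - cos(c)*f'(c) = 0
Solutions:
 f(c) = C1*cos(c)^(1/7)


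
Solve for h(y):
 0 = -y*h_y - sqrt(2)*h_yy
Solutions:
 h(y) = C1 + C2*erf(2^(1/4)*y/2)


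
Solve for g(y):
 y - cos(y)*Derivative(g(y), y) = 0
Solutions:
 g(y) = C1 + Integral(y/cos(y), y)


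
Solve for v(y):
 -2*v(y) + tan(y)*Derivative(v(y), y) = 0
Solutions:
 v(y) = C1*sin(y)^2


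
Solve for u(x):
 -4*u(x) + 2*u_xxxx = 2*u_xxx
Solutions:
 u(x) = C1*exp(x*(-(17 + 3*sqrt(33))^(1/3) + 2/(17 + 3*sqrt(33))^(1/3) + 4)/6)*sin(sqrt(3)*x*(2/(17 + 3*sqrt(33))^(1/3) + (17 + 3*sqrt(33))^(1/3))/6) + C2*exp(x*(-(17 + 3*sqrt(33))^(1/3) + 2/(17 + 3*sqrt(33))^(1/3) + 4)/6)*cos(sqrt(3)*x*(2/(17 + 3*sqrt(33))^(1/3) + (17 + 3*sqrt(33))^(1/3))/6) + C3*exp(-x) + C4*exp(x*(-2/(17 + 3*sqrt(33))^(1/3) + 2 + (17 + 3*sqrt(33))^(1/3))/3)


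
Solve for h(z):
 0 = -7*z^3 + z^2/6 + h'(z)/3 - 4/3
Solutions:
 h(z) = C1 + 21*z^4/4 - z^3/6 + 4*z


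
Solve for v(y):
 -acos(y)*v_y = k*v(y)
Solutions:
 v(y) = C1*exp(-k*Integral(1/acos(y), y))


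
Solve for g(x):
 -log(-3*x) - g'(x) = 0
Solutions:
 g(x) = C1 - x*log(-x) + x*(1 - log(3))


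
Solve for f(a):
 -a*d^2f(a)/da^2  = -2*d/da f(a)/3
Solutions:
 f(a) = C1 + C2*a^(5/3)


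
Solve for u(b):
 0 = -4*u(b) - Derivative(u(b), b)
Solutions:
 u(b) = C1*exp(-4*b)


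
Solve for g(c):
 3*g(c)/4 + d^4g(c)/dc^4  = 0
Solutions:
 g(c) = (C1*sin(3^(1/4)*c/2) + C2*cos(3^(1/4)*c/2))*exp(-3^(1/4)*c/2) + (C3*sin(3^(1/4)*c/2) + C4*cos(3^(1/4)*c/2))*exp(3^(1/4)*c/2)


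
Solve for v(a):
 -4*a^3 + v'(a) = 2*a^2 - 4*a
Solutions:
 v(a) = C1 + a^4 + 2*a^3/3 - 2*a^2


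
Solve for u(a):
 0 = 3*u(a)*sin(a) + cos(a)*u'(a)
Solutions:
 u(a) = C1*cos(a)^3


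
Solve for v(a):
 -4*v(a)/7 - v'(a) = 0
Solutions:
 v(a) = C1*exp(-4*a/7)


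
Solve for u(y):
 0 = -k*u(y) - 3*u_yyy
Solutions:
 u(y) = C1*exp(3^(2/3)*y*(-k)^(1/3)/3) + C2*exp(y*(-k)^(1/3)*(-3^(2/3) + 3*3^(1/6)*I)/6) + C3*exp(-y*(-k)^(1/3)*(3^(2/3) + 3*3^(1/6)*I)/6)


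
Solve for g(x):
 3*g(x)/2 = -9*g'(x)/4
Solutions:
 g(x) = C1*exp(-2*x/3)


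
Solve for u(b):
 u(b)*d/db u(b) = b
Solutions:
 u(b) = -sqrt(C1 + b^2)
 u(b) = sqrt(C1 + b^2)


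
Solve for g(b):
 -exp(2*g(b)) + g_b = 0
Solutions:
 g(b) = log(-sqrt(-1/(C1 + b))) - log(2)/2
 g(b) = log(-1/(C1 + b))/2 - log(2)/2


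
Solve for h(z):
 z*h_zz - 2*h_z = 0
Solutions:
 h(z) = C1 + C2*z^3


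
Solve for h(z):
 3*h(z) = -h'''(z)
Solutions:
 h(z) = C3*exp(-3^(1/3)*z) + (C1*sin(3^(5/6)*z/2) + C2*cos(3^(5/6)*z/2))*exp(3^(1/3)*z/2)


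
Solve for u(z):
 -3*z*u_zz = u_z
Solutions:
 u(z) = C1 + C2*z^(2/3)


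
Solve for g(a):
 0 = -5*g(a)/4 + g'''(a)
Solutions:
 g(a) = C3*exp(10^(1/3)*a/2) + (C1*sin(10^(1/3)*sqrt(3)*a/4) + C2*cos(10^(1/3)*sqrt(3)*a/4))*exp(-10^(1/3)*a/4)


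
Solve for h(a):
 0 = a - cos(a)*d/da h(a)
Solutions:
 h(a) = C1 + Integral(a/cos(a), a)


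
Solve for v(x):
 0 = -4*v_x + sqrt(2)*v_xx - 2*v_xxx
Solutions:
 v(x) = C1 + (C2*sin(sqrt(30)*x/4) + C3*cos(sqrt(30)*x/4))*exp(sqrt(2)*x/4)


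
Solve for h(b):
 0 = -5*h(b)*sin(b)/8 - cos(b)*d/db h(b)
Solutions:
 h(b) = C1*cos(b)^(5/8)


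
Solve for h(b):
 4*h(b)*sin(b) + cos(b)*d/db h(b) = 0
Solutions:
 h(b) = C1*cos(b)^4


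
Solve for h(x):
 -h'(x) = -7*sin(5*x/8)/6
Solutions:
 h(x) = C1 - 28*cos(5*x/8)/15


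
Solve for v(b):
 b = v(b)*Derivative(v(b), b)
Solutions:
 v(b) = -sqrt(C1 + b^2)
 v(b) = sqrt(C1 + b^2)


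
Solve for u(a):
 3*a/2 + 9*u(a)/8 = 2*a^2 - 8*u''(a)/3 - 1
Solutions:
 u(a) = C1*sin(3*sqrt(3)*a/8) + C2*cos(3*sqrt(3)*a/8) + 16*a^2/9 - 4*a/3 - 2264/243


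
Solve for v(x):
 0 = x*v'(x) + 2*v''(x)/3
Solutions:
 v(x) = C1 + C2*erf(sqrt(3)*x/2)


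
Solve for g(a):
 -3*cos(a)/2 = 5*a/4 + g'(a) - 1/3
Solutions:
 g(a) = C1 - 5*a^2/8 + a/3 - 3*sin(a)/2


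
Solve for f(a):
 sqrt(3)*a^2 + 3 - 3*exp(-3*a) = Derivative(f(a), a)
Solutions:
 f(a) = C1 + sqrt(3)*a^3/3 + 3*a + exp(-3*a)


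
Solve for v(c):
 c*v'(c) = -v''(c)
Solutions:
 v(c) = C1 + C2*erf(sqrt(2)*c/2)


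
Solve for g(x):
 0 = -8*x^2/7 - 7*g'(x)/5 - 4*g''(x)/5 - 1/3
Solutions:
 g(x) = C1 + C2*exp(-7*x/4) - 40*x^3/147 + 160*x^2/343 - 5555*x/7203


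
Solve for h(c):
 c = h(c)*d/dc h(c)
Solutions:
 h(c) = -sqrt(C1 + c^2)
 h(c) = sqrt(C1 + c^2)


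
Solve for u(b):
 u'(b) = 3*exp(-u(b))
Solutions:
 u(b) = log(C1 + 3*b)


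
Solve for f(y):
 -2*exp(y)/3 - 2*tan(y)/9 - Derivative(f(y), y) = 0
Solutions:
 f(y) = C1 - 2*exp(y)/3 + 2*log(cos(y))/9


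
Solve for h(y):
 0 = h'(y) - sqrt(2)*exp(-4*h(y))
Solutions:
 h(y) = log(-I*(C1 + 4*sqrt(2)*y)^(1/4))
 h(y) = log(I*(C1 + 4*sqrt(2)*y)^(1/4))
 h(y) = log(-(C1 + 4*sqrt(2)*y)^(1/4))
 h(y) = log(C1 + 4*sqrt(2)*y)/4


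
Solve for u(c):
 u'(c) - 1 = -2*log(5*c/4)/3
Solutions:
 u(c) = C1 - 2*c*log(c)/3 + c*log(2*10^(1/3)/5) + 5*c/3


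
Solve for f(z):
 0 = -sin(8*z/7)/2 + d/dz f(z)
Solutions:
 f(z) = C1 - 7*cos(8*z/7)/16


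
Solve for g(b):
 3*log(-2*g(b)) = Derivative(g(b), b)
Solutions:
 -Integral(1/(log(-_y) + log(2)), (_y, g(b)))/3 = C1 - b


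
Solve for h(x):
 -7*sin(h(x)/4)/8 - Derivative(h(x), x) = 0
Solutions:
 7*x/8 + 2*log(cos(h(x)/4) - 1) - 2*log(cos(h(x)/4) + 1) = C1


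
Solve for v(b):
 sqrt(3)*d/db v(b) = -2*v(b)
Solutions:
 v(b) = C1*exp(-2*sqrt(3)*b/3)


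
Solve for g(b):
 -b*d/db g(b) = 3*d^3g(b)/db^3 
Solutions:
 g(b) = C1 + Integral(C2*airyai(-3^(2/3)*b/3) + C3*airybi(-3^(2/3)*b/3), b)


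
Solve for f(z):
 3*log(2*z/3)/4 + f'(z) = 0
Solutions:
 f(z) = C1 - 3*z*log(z)/4 - 3*z*log(2)/4 + 3*z/4 + 3*z*log(3)/4


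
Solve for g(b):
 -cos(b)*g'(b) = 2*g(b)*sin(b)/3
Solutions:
 g(b) = C1*cos(b)^(2/3)


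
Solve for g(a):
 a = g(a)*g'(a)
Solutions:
 g(a) = -sqrt(C1 + a^2)
 g(a) = sqrt(C1 + a^2)


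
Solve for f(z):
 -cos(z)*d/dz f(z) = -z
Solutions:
 f(z) = C1 + Integral(z/cos(z), z)


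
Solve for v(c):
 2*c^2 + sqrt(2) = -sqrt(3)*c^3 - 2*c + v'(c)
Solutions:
 v(c) = C1 + sqrt(3)*c^4/4 + 2*c^3/3 + c^2 + sqrt(2)*c


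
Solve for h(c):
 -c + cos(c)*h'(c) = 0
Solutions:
 h(c) = C1 + Integral(c/cos(c), c)


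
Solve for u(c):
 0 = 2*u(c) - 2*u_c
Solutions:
 u(c) = C1*exp(c)


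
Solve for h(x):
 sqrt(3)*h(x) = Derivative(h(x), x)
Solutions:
 h(x) = C1*exp(sqrt(3)*x)


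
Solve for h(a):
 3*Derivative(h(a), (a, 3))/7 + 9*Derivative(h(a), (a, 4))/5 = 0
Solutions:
 h(a) = C1 + C2*a + C3*a^2 + C4*exp(-5*a/21)


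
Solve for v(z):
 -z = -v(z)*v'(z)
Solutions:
 v(z) = -sqrt(C1 + z^2)
 v(z) = sqrt(C1 + z^2)


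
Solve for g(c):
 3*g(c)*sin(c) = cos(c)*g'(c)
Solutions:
 g(c) = C1/cos(c)^3


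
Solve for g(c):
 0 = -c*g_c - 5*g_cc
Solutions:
 g(c) = C1 + C2*erf(sqrt(10)*c/10)


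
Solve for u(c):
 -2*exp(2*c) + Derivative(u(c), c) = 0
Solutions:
 u(c) = C1 + exp(2*c)


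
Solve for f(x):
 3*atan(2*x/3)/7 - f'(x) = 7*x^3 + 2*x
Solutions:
 f(x) = C1 - 7*x^4/4 - x^2 + 3*x*atan(2*x/3)/7 - 9*log(4*x^2 + 9)/28


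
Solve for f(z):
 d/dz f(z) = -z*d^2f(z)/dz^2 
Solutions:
 f(z) = C1 + C2*log(z)


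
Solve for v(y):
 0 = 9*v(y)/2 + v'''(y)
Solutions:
 v(y) = C3*exp(-6^(2/3)*y/2) + (C1*sin(3*2^(2/3)*3^(1/6)*y/4) + C2*cos(3*2^(2/3)*3^(1/6)*y/4))*exp(6^(2/3)*y/4)


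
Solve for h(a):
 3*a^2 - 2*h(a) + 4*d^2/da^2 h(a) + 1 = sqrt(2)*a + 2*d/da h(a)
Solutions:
 h(a) = C1*exp(-a/2) + C2*exp(a) + 3*a^2/2 - 3*a - sqrt(2)*a/2 + sqrt(2)/2 + 19/2


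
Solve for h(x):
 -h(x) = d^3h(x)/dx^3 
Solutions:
 h(x) = C3*exp(-x) + (C1*sin(sqrt(3)*x/2) + C2*cos(sqrt(3)*x/2))*exp(x/2)


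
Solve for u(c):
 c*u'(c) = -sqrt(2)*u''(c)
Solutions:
 u(c) = C1 + C2*erf(2^(1/4)*c/2)


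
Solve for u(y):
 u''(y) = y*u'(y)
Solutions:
 u(y) = C1 + C2*erfi(sqrt(2)*y/2)


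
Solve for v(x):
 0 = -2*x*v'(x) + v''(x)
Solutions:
 v(x) = C1 + C2*erfi(x)


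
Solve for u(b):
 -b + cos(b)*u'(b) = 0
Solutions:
 u(b) = C1 + Integral(b/cos(b), b)


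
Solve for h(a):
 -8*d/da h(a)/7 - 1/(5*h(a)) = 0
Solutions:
 h(a) = -sqrt(C1 - 35*a)/10
 h(a) = sqrt(C1 - 35*a)/10


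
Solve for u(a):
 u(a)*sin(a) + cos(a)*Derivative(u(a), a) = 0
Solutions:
 u(a) = C1*cos(a)


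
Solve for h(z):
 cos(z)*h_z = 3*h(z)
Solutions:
 h(z) = C1*(sin(z) + 1)^(3/2)/(sin(z) - 1)^(3/2)


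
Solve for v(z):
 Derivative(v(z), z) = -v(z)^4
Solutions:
 v(z) = (-3^(2/3) - 3*3^(1/6)*I)*(1/(C1 + z))^(1/3)/6
 v(z) = (-3^(2/3) + 3*3^(1/6)*I)*(1/(C1 + z))^(1/3)/6
 v(z) = (1/(C1 + 3*z))^(1/3)


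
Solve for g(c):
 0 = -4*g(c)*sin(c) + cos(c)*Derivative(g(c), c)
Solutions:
 g(c) = C1/cos(c)^4


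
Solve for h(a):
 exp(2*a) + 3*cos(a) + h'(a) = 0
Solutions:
 h(a) = C1 - exp(2*a)/2 - 3*sin(a)


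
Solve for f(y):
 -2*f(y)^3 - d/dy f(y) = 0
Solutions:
 f(y) = -sqrt(2)*sqrt(-1/(C1 - 2*y))/2
 f(y) = sqrt(2)*sqrt(-1/(C1 - 2*y))/2


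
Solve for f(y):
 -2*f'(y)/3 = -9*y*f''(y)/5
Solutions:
 f(y) = C1 + C2*y^(37/27)


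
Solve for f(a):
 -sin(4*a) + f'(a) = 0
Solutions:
 f(a) = C1 - cos(4*a)/4


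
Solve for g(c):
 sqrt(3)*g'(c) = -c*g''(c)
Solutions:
 g(c) = C1 + C2*c^(1 - sqrt(3))


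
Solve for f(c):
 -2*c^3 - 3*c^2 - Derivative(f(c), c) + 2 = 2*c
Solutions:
 f(c) = C1 - c^4/2 - c^3 - c^2 + 2*c


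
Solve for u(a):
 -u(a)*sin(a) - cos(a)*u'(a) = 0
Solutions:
 u(a) = C1*cos(a)


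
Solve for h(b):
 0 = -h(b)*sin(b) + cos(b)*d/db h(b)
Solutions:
 h(b) = C1/cos(b)


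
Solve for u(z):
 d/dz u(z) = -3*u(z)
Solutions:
 u(z) = C1*exp(-3*z)


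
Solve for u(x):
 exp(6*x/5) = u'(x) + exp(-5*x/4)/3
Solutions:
 u(x) = C1 + 5*exp(6*x/5)/6 + 4*exp(-5*x/4)/15


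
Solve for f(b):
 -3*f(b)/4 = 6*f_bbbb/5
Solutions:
 f(b) = (C1*sin(2^(3/4)*5^(1/4)*b/4) + C2*cos(2^(3/4)*5^(1/4)*b/4))*exp(-2^(3/4)*5^(1/4)*b/4) + (C3*sin(2^(3/4)*5^(1/4)*b/4) + C4*cos(2^(3/4)*5^(1/4)*b/4))*exp(2^(3/4)*5^(1/4)*b/4)


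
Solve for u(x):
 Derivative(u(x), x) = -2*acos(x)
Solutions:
 u(x) = C1 - 2*x*acos(x) + 2*sqrt(1 - x^2)


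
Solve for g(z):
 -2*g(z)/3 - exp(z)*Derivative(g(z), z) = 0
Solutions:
 g(z) = C1*exp(2*exp(-z)/3)


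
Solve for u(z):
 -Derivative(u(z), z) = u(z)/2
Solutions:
 u(z) = C1*exp(-z/2)


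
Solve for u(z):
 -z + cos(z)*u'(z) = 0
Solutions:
 u(z) = C1 + Integral(z/cos(z), z)


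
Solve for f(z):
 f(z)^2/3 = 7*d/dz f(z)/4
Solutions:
 f(z) = -21/(C1 + 4*z)


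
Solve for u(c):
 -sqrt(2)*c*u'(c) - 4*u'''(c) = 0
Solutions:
 u(c) = C1 + Integral(C2*airyai(-sqrt(2)*c/2) + C3*airybi(-sqrt(2)*c/2), c)


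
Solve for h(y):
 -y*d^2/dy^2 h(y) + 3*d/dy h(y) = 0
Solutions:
 h(y) = C1 + C2*y^4


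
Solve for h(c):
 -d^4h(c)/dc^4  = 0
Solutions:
 h(c) = C1 + C2*c + C3*c^2 + C4*c^3


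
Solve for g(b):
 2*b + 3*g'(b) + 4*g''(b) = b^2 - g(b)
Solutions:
 g(b) = b^2 - 8*b + (C1*sin(sqrt(7)*b/8) + C2*cos(sqrt(7)*b/8))*exp(-3*b/8) + 16


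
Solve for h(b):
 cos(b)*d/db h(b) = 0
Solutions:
 h(b) = C1


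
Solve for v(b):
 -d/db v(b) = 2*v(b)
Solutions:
 v(b) = C1*exp(-2*b)


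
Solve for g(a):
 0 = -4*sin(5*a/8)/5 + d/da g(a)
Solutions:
 g(a) = C1 - 32*cos(5*a/8)/25


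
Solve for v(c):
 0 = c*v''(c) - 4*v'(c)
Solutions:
 v(c) = C1 + C2*c^5


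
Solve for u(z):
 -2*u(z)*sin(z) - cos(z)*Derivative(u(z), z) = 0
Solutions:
 u(z) = C1*cos(z)^2


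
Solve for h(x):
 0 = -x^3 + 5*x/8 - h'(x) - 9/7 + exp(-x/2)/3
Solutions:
 h(x) = C1 - x^4/4 + 5*x^2/16 - 9*x/7 - 2*exp(-x/2)/3


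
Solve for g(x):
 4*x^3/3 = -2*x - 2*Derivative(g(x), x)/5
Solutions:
 g(x) = C1 - 5*x^4/6 - 5*x^2/2


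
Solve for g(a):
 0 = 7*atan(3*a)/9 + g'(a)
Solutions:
 g(a) = C1 - 7*a*atan(3*a)/9 + 7*log(9*a^2 + 1)/54


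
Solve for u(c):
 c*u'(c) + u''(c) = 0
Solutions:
 u(c) = C1 + C2*erf(sqrt(2)*c/2)


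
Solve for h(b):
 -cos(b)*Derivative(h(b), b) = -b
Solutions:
 h(b) = C1 + Integral(b/cos(b), b)


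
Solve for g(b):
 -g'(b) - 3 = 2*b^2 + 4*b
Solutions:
 g(b) = C1 - 2*b^3/3 - 2*b^2 - 3*b


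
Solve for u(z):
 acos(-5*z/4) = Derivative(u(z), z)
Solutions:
 u(z) = C1 + z*acos(-5*z/4) + sqrt(16 - 25*z^2)/5


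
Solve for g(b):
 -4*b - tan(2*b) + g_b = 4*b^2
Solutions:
 g(b) = C1 + 4*b^3/3 + 2*b^2 - log(cos(2*b))/2


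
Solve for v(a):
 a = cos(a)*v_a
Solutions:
 v(a) = C1 + Integral(a/cos(a), a)


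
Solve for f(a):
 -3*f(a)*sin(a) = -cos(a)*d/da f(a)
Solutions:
 f(a) = C1/cos(a)^3


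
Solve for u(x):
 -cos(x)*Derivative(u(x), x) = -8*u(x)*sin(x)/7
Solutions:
 u(x) = C1/cos(x)^(8/7)


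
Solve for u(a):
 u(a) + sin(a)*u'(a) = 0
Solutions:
 u(a) = C1*sqrt(cos(a) + 1)/sqrt(cos(a) - 1)


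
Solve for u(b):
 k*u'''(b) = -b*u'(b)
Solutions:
 u(b) = C1 + Integral(C2*airyai(b*(-1/k)^(1/3)) + C3*airybi(b*(-1/k)^(1/3)), b)


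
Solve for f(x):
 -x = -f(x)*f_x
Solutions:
 f(x) = -sqrt(C1 + x^2)
 f(x) = sqrt(C1 + x^2)


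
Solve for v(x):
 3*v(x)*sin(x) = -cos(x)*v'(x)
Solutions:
 v(x) = C1*cos(x)^3


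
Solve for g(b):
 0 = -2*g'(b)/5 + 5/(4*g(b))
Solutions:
 g(b) = -sqrt(C1 + 25*b)/2
 g(b) = sqrt(C1 + 25*b)/2


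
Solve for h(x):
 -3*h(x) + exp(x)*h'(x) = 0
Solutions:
 h(x) = C1*exp(-3*exp(-x))


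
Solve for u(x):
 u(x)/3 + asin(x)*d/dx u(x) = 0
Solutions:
 u(x) = C1*exp(-Integral(1/asin(x), x)/3)


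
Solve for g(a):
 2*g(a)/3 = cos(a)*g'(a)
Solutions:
 g(a) = C1*(sin(a) + 1)^(1/3)/(sin(a) - 1)^(1/3)


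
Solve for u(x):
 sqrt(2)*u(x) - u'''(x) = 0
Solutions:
 u(x) = C3*exp(2^(1/6)*x) + (C1*sin(2^(1/6)*sqrt(3)*x/2) + C2*cos(2^(1/6)*sqrt(3)*x/2))*exp(-2^(1/6)*x/2)


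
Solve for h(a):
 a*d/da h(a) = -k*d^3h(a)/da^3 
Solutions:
 h(a) = C1 + Integral(C2*airyai(a*(-1/k)^(1/3)) + C3*airybi(a*(-1/k)^(1/3)), a)


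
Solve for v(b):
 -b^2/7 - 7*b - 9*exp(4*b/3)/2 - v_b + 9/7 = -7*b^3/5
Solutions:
 v(b) = C1 + 7*b^4/20 - b^3/21 - 7*b^2/2 + 9*b/7 - 27*exp(4*b/3)/8


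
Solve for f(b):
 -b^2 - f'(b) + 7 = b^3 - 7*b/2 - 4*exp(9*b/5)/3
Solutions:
 f(b) = C1 - b^4/4 - b^3/3 + 7*b^2/4 + 7*b + 20*exp(9*b/5)/27


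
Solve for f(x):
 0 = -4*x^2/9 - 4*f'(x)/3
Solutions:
 f(x) = C1 - x^3/9


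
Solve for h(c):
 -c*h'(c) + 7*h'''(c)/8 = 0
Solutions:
 h(c) = C1 + Integral(C2*airyai(2*7^(2/3)*c/7) + C3*airybi(2*7^(2/3)*c/7), c)


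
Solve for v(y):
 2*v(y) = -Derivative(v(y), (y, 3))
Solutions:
 v(y) = C3*exp(-2^(1/3)*y) + (C1*sin(2^(1/3)*sqrt(3)*y/2) + C2*cos(2^(1/3)*sqrt(3)*y/2))*exp(2^(1/3)*y/2)


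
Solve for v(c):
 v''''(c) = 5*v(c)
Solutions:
 v(c) = C1*exp(-5^(1/4)*c) + C2*exp(5^(1/4)*c) + C3*sin(5^(1/4)*c) + C4*cos(5^(1/4)*c)


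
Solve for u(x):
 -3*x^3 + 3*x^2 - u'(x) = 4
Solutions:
 u(x) = C1 - 3*x^4/4 + x^3 - 4*x


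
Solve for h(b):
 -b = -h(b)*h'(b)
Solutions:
 h(b) = -sqrt(C1 + b^2)
 h(b) = sqrt(C1 + b^2)


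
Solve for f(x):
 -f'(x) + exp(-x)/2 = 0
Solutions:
 f(x) = C1 - exp(-x)/2


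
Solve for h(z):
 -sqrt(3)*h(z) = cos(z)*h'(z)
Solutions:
 h(z) = C1*(sin(z) - 1)^(sqrt(3)/2)/(sin(z) + 1)^(sqrt(3)/2)


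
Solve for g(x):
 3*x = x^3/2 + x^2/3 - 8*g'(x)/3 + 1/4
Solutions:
 g(x) = C1 + 3*x^4/64 + x^3/24 - 9*x^2/16 + 3*x/32


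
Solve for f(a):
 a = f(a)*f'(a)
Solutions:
 f(a) = -sqrt(C1 + a^2)
 f(a) = sqrt(C1 + a^2)


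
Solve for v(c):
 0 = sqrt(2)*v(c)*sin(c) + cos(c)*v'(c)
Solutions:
 v(c) = C1*cos(c)^(sqrt(2))


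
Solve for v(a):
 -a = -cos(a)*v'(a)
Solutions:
 v(a) = C1 + Integral(a/cos(a), a)


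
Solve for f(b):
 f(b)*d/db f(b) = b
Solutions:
 f(b) = -sqrt(C1 + b^2)
 f(b) = sqrt(C1 + b^2)


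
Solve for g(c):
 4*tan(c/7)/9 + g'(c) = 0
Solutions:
 g(c) = C1 + 28*log(cos(c/7))/9


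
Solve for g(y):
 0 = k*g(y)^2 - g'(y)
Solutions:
 g(y) = -1/(C1 + k*y)


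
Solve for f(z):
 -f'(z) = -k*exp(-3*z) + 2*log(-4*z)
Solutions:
 f(z) = C1 - k*exp(-3*z)/3 - 2*z*log(-z) + 2*z*(1 - 2*log(2))


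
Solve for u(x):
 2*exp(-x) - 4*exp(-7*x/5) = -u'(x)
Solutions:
 u(x) = C1 + 2*exp(-x) - 20*exp(-7*x/5)/7


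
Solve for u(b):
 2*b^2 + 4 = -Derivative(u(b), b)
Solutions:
 u(b) = C1 - 2*b^3/3 - 4*b


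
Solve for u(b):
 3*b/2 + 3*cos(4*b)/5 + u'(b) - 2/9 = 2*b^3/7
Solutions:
 u(b) = C1 + b^4/14 - 3*b^2/4 + 2*b/9 - 3*sin(4*b)/20


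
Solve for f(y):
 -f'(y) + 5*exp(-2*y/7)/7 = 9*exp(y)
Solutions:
 f(y) = C1 - 9*exp(y) - 5*exp(-2*y/7)/2


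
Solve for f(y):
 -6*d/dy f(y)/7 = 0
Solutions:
 f(y) = C1


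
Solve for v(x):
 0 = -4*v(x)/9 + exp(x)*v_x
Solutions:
 v(x) = C1*exp(-4*exp(-x)/9)


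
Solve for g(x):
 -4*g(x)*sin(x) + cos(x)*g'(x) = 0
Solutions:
 g(x) = C1/cos(x)^4


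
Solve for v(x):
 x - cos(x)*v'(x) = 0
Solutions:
 v(x) = C1 + Integral(x/cos(x), x)


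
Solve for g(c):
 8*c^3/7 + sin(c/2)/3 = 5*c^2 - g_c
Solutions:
 g(c) = C1 - 2*c^4/7 + 5*c^3/3 + 2*cos(c/2)/3


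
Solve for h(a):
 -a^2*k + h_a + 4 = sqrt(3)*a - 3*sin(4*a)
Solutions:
 h(a) = C1 + a^3*k/3 + sqrt(3)*a^2/2 - 4*a + 3*cos(4*a)/4


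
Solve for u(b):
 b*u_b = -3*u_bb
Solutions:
 u(b) = C1 + C2*erf(sqrt(6)*b/6)


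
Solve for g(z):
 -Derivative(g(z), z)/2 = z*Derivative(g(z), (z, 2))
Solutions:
 g(z) = C1 + C2*sqrt(z)


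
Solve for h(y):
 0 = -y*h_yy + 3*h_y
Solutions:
 h(y) = C1 + C2*y^4


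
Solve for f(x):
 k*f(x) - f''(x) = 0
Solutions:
 f(x) = C1*exp(-sqrt(k)*x) + C2*exp(sqrt(k)*x)


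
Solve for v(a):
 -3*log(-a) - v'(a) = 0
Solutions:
 v(a) = C1 - 3*a*log(-a) + 3*a


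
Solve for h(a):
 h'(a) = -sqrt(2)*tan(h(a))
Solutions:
 h(a) = pi - asin(C1*exp(-sqrt(2)*a))
 h(a) = asin(C1*exp(-sqrt(2)*a))


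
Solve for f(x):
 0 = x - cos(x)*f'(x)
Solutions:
 f(x) = C1 + Integral(x/cos(x), x)


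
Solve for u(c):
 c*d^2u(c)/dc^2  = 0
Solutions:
 u(c) = C1 + C2*c


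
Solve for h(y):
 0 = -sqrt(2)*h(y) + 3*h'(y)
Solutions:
 h(y) = C1*exp(sqrt(2)*y/3)


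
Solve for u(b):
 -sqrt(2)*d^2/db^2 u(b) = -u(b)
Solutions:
 u(b) = C1*exp(-2^(3/4)*b/2) + C2*exp(2^(3/4)*b/2)


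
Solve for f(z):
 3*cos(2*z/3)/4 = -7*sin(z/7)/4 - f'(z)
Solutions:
 f(z) = C1 - 9*sin(2*z/3)/8 + 49*cos(z/7)/4


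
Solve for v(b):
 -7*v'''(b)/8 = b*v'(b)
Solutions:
 v(b) = C1 + Integral(C2*airyai(-2*7^(2/3)*b/7) + C3*airybi(-2*7^(2/3)*b/7), b)


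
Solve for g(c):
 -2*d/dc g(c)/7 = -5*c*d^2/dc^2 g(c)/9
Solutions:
 g(c) = C1 + C2*c^(53/35)


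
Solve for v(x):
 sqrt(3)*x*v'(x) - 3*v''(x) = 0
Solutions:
 v(x) = C1 + C2*erfi(sqrt(2)*3^(3/4)*x/6)


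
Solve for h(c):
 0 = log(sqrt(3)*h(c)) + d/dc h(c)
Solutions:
 2*Integral(1/(2*log(_y) + log(3)), (_y, h(c))) = C1 - c


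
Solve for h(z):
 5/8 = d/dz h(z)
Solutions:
 h(z) = C1 + 5*z/8


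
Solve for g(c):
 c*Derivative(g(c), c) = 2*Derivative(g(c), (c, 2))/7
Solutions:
 g(c) = C1 + C2*erfi(sqrt(7)*c/2)


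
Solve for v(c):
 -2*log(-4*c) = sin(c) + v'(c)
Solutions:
 v(c) = C1 - 2*c*log(-c) - 4*c*log(2) + 2*c + cos(c)


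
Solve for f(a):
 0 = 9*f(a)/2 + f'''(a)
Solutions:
 f(a) = C3*exp(-6^(2/3)*a/2) + (C1*sin(3*2^(2/3)*3^(1/6)*a/4) + C2*cos(3*2^(2/3)*3^(1/6)*a/4))*exp(6^(2/3)*a/4)


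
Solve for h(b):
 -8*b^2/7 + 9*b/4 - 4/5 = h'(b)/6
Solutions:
 h(b) = C1 - 16*b^3/7 + 27*b^2/4 - 24*b/5


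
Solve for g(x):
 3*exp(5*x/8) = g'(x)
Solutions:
 g(x) = C1 + 24*exp(5*x/8)/5


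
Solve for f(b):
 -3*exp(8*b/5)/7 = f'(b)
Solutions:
 f(b) = C1 - 15*exp(8*b/5)/56


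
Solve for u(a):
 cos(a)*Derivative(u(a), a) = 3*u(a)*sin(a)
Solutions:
 u(a) = C1/cos(a)^3


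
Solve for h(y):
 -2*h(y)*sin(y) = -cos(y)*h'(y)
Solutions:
 h(y) = C1/cos(y)^2


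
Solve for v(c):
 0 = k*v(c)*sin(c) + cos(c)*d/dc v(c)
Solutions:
 v(c) = C1*exp(k*log(cos(c)))


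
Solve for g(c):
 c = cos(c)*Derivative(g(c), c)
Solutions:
 g(c) = C1 + Integral(c/cos(c), c)


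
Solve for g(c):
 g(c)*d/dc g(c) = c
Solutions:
 g(c) = -sqrt(C1 + c^2)
 g(c) = sqrt(C1 + c^2)


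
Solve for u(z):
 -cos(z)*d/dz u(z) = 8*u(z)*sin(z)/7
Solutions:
 u(z) = C1*cos(z)^(8/7)


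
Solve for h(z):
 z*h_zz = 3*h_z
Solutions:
 h(z) = C1 + C2*z^4


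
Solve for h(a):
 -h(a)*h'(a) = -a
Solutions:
 h(a) = -sqrt(C1 + a^2)
 h(a) = sqrt(C1 + a^2)


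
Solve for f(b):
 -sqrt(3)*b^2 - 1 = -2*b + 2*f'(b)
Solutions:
 f(b) = C1 - sqrt(3)*b^3/6 + b^2/2 - b/2


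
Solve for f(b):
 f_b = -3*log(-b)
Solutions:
 f(b) = C1 - 3*b*log(-b) + 3*b


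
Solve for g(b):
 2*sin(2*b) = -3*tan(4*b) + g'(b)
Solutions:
 g(b) = C1 - 3*log(cos(4*b))/4 - cos(2*b)


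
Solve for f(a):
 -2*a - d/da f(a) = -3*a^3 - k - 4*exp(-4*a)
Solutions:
 f(a) = C1 + 3*a^4/4 - a^2 + a*k - exp(-4*a)


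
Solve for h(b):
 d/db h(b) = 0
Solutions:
 h(b) = C1


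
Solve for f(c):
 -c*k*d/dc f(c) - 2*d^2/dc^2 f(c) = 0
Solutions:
 f(c) = Piecewise((-sqrt(pi)*C1*erf(c*sqrt(k)/2)/sqrt(k) - C2, (k > 0) | (k < 0)), (-C1*c - C2, True))


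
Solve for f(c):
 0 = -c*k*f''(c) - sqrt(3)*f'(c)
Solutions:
 f(c) = C1 + c^(((re(k) - sqrt(3))*re(k) + im(k)^2)/(re(k)^2 + im(k)^2))*(C2*sin(sqrt(3)*log(c)*Abs(im(k))/(re(k)^2 + im(k)^2)) + C3*cos(sqrt(3)*log(c)*im(k)/(re(k)^2 + im(k)^2)))


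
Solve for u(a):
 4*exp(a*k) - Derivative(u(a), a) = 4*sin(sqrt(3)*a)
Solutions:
 u(a) = C1 + 4*sqrt(3)*cos(sqrt(3)*a)/3 + 4*exp(a*k)/k


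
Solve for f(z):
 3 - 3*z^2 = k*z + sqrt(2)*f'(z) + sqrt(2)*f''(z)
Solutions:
 f(z) = C1 + C2*exp(-z) - sqrt(2)*k*z^2/4 + sqrt(2)*k*z/2 - sqrt(2)*z^3/2 + 3*sqrt(2)*z^2/2 - 3*sqrt(2)*z/2


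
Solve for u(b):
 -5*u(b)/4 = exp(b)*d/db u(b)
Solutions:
 u(b) = C1*exp(5*exp(-b)/4)


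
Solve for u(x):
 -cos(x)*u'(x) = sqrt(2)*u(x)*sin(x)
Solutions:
 u(x) = C1*cos(x)^(sqrt(2))


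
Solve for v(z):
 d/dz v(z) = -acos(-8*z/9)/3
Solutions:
 v(z) = C1 - z*acos(-8*z/9)/3 - sqrt(81 - 64*z^2)/24


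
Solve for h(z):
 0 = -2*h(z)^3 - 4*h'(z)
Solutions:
 h(z) = -sqrt(-1/(C1 - z))
 h(z) = sqrt(-1/(C1 - z))


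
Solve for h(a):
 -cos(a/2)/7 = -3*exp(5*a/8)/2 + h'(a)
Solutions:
 h(a) = C1 + 12*exp(5*a/8)/5 - 2*sin(a/2)/7


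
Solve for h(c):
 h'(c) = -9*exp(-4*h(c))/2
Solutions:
 h(c) = log(-I*(C1 - 18*c)^(1/4))
 h(c) = log(I*(C1 - 18*c)^(1/4))
 h(c) = log(-(C1 - 18*c)^(1/4))
 h(c) = log(C1 - 18*c)/4


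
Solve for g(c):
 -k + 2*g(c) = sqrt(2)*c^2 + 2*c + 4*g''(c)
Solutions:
 g(c) = C1*exp(-sqrt(2)*c/2) + C2*exp(sqrt(2)*c/2) + sqrt(2)*c^2/2 + c + k/2 + 2*sqrt(2)


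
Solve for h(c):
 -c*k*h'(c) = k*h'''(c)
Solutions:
 h(c) = C1 + Integral(C2*airyai(-c) + C3*airybi(-c), c)


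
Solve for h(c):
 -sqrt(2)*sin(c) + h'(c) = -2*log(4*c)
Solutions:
 h(c) = C1 - 2*c*log(c) - 4*c*log(2) + 2*c - sqrt(2)*cos(c)


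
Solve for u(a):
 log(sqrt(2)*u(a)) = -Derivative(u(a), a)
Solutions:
 2*Integral(1/(2*log(_y) + log(2)), (_y, u(a))) = C1 - a


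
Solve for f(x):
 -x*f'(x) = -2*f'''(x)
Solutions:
 f(x) = C1 + Integral(C2*airyai(2^(2/3)*x/2) + C3*airybi(2^(2/3)*x/2), x)


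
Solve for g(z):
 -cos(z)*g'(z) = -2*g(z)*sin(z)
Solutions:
 g(z) = C1/cos(z)^2


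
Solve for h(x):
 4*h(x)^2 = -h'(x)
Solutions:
 h(x) = 1/(C1 + 4*x)


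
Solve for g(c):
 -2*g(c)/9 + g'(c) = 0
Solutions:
 g(c) = C1*exp(2*c/9)


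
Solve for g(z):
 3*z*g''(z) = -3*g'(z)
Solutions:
 g(z) = C1 + C2*log(z)


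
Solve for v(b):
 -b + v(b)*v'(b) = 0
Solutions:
 v(b) = -sqrt(C1 + b^2)
 v(b) = sqrt(C1 + b^2)


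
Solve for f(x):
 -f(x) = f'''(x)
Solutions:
 f(x) = C3*exp(-x) + (C1*sin(sqrt(3)*x/2) + C2*cos(sqrt(3)*x/2))*exp(x/2)


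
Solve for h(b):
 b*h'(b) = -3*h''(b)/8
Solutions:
 h(b) = C1 + C2*erf(2*sqrt(3)*b/3)


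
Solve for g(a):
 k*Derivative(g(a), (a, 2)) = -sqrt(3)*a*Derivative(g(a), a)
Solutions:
 g(a) = C1 + C2*sqrt(k)*erf(sqrt(2)*3^(1/4)*a*sqrt(1/k)/2)


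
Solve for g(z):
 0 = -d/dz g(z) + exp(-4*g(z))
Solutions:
 g(z) = log(-I*(C1 + 4*z)^(1/4))
 g(z) = log(I*(C1 + 4*z)^(1/4))
 g(z) = log(-(C1 + 4*z)^(1/4))
 g(z) = log(C1 + 4*z)/4


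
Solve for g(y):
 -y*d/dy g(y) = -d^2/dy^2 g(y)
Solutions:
 g(y) = C1 + C2*erfi(sqrt(2)*y/2)


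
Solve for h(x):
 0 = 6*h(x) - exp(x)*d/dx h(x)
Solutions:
 h(x) = C1*exp(-6*exp(-x))


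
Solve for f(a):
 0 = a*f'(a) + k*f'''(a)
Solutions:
 f(a) = C1 + Integral(C2*airyai(a*(-1/k)^(1/3)) + C3*airybi(a*(-1/k)^(1/3)), a)


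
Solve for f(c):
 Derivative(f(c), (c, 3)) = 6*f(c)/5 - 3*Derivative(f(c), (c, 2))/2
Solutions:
 f(c) = C1*exp(-c*(5*5^(1/3)/(4*sqrt(21) + 19)^(1/3) + 5^(2/3)*(4*sqrt(21) + 19)^(1/3) + 10)/20)*sin(sqrt(3)*5^(1/3)*c*(-5^(1/3)*(4*sqrt(21) + 19)^(1/3) + 5/(4*sqrt(21) + 19)^(1/3))/20) + C2*exp(-c*(5*5^(1/3)/(4*sqrt(21) + 19)^(1/3) + 5^(2/3)*(4*sqrt(21) + 19)^(1/3) + 10)/20)*cos(sqrt(3)*5^(1/3)*c*(-5^(1/3)*(4*sqrt(21) + 19)^(1/3) + 5/(4*sqrt(21) + 19)^(1/3))/20) + C3*exp(c*(-5 + 5*5^(1/3)/(4*sqrt(21) + 19)^(1/3) + 5^(2/3)*(4*sqrt(21) + 19)^(1/3))/10)


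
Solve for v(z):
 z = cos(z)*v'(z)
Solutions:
 v(z) = C1 + Integral(z/cos(z), z)


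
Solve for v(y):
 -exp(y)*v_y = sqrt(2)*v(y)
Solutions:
 v(y) = C1*exp(sqrt(2)*exp(-y))


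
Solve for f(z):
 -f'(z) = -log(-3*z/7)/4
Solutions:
 f(z) = C1 + z*log(-z)/4 + z*(-log(7) - 1 + log(3))/4


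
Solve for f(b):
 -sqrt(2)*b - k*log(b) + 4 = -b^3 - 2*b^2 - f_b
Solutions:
 f(b) = C1 - b^4/4 - 2*b^3/3 + sqrt(2)*b^2/2 + b*k*log(b) - b*k - 4*b


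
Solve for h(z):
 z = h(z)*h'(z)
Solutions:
 h(z) = -sqrt(C1 + z^2)
 h(z) = sqrt(C1 + z^2)


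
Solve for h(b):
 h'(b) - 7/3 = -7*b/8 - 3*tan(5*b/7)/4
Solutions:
 h(b) = C1 - 7*b^2/16 + 7*b/3 + 21*log(cos(5*b/7))/20


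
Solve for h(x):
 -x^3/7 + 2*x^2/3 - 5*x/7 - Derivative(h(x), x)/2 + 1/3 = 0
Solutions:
 h(x) = C1 - x^4/14 + 4*x^3/9 - 5*x^2/7 + 2*x/3


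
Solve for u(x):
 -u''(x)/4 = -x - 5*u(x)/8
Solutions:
 u(x) = C1*exp(-sqrt(10)*x/2) + C2*exp(sqrt(10)*x/2) - 8*x/5


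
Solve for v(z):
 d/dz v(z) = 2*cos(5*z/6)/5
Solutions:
 v(z) = C1 + 12*sin(5*z/6)/25


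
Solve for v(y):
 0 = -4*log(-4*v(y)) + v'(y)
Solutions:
 -Integral(1/(log(-_y) + 2*log(2)), (_y, v(y)))/4 = C1 - y


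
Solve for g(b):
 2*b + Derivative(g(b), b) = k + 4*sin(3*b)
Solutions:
 g(b) = C1 - b^2 + b*k - 4*cos(3*b)/3


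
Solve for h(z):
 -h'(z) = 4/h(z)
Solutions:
 h(z) = -sqrt(C1 - 8*z)
 h(z) = sqrt(C1 - 8*z)


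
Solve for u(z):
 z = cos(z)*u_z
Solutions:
 u(z) = C1 + Integral(z/cos(z), z)


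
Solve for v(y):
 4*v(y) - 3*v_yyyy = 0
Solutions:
 v(y) = C1*exp(-sqrt(2)*3^(3/4)*y/3) + C2*exp(sqrt(2)*3^(3/4)*y/3) + C3*sin(sqrt(2)*3^(3/4)*y/3) + C4*cos(sqrt(2)*3^(3/4)*y/3)


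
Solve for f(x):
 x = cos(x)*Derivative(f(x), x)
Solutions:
 f(x) = C1 + Integral(x/cos(x), x)


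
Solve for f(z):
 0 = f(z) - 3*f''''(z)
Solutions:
 f(z) = C1*exp(-3^(3/4)*z/3) + C2*exp(3^(3/4)*z/3) + C3*sin(3^(3/4)*z/3) + C4*cos(3^(3/4)*z/3)


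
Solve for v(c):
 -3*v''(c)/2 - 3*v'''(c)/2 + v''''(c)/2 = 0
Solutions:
 v(c) = C1 + C2*c + C3*exp(c*(3 - sqrt(21))/2) + C4*exp(c*(3 + sqrt(21))/2)


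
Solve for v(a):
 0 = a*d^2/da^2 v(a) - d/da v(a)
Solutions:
 v(a) = C1 + C2*a^2


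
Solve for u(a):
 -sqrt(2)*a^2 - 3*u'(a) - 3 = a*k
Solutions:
 u(a) = C1 - sqrt(2)*a^3/9 - a^2*k/6 - a


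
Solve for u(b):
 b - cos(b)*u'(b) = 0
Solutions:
 u(b) = C1 + Integral(b/cos(b), b)


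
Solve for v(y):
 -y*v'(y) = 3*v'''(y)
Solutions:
 v(y) = C1 + Integral(C2*airyai(-3^(2/3)*y/3) + C3*airybi(-3^(2/3)*y/3), y)


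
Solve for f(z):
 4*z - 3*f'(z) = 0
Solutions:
 f(z) = C1 + 2*z^2/3


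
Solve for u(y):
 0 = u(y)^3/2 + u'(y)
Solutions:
 u(y) = -sqrt(-1/(C1 - y))
 u(y) = sqrt(-1/(C1 - y))


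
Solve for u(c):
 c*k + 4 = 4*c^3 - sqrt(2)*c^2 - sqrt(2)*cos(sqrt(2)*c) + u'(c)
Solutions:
 u(c) = C1 - c^4 + sqrt(2)*c^3/3 + c^2*k/2 + 4*c + sin(sqrt(2)*c)


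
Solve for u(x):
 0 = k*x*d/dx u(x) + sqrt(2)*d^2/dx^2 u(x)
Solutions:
 u(x) = Piecewise((-2^(3/4)*sqrt(pi)*C1*erf(2^(1/4)*sqrt(k)*x/2)/(2*sqrt(k)) - C2, (k > 0) | (k < 0)), (-C1*x - C2, True))


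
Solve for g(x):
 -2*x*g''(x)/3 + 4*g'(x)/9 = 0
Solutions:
 g(x) = C1 + C2*x^(5/3)


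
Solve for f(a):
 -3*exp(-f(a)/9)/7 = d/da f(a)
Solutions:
 f(a) = 9*log(C1 - a/21)


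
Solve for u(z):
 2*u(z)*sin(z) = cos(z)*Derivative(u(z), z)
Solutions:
 u(z) = C1/cos(z)^2


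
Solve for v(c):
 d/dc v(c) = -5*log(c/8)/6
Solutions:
 v(c) = C1 - 5*c*log(c)/6 + 5*c/6 + 5*c*log(2)/2


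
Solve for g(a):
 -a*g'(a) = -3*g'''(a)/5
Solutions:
 g(a) = C1 + Integral(C2*airyai(3^(2/3)*5^(1/3)*a/3) + C3*airybi(3^(2/3)*5^(1/3)*a/3), a)


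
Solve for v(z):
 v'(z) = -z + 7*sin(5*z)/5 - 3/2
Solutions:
 v(z) = C1 - z^2/2 - 3*z/2 - 7*cos(5*z)/25


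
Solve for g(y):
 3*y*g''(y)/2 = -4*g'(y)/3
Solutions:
 g(y) = C1 + C2*y^(1/9)


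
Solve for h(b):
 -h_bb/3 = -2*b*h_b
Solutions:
 h(b) = C1 + C2*erfi(sqrt(3)*b)


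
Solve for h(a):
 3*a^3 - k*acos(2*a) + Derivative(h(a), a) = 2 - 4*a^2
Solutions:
 h(a) = C1 - 3*a^4/4 - 4*a^3/3 + 2*a + k*(a*acos(2*a) - sqrt(1 - 4*a^2)/2)


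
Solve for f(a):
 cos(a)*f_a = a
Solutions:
 f(a) = C1 + Integral(a/cos(a), a)


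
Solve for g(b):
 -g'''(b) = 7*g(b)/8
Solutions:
 g(b) = C3*exp(-7^(1/3)*b/2) + (C1*sin(sqrt(3)*7^(1/3)*b/4) + C2*cos(sqrt(3)*7^(1/3)*b/4))*exp(7^(1/3)*b/4)


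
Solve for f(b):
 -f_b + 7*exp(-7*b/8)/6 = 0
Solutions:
 f(b) = C1 - 4*exp(-7*b/8)/3


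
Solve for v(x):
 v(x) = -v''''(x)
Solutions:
 v(x) = (C1*sin(sqrt(2)*x/2) + C2*cos(sqrt(2)*x/2))*exp(-sqrt(2)*x/2) + (C3*sin(sqrt(2)*x/2) + C4*cos(sqrt(2)*x/2))*exp(sqrt(2)*x/2)


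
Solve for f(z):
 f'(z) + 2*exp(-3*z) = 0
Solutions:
 f(z) = C1 + 2*exp(-3*z)/3


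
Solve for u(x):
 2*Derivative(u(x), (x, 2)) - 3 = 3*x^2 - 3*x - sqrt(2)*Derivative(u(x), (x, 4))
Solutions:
 u(x) = C1 + C2*x + C3*sin(2^(1/4)*x) + C4*cos(2^(1/4)*x) + x^4/8 - x^3/4 + 3*x^2*(1 - sqrt(2))/4
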